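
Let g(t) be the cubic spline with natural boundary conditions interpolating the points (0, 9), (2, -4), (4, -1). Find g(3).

-4

Put σ_i = g'' at the i-th knot. Here h = (2, 2) and Δ = (-13/2, 3/2), so the interior equations h_(i-1)·σ_(i-1) + 2(h_(i-1)+h_i)·σ_i + h_i·σ_(i+1) = 6(Δ_i − Δ_(i-1)) read
  2·σ_0 + 8·σ_1 + 2·σ_2 = 6(Δ_1 - Δ_0) = 48
Natural end conditions: σ_0 = σ_2 = 0.
Solving: σ_0 = 0, σ_1 = 6, σ_2 = 0.
On [2, 4], g(t) = -4 - 5/2·(t - 2) + 3·(t - 2)² - 1/2·(t - 2)³.
With (t - 2) = 1: g(3) = -4.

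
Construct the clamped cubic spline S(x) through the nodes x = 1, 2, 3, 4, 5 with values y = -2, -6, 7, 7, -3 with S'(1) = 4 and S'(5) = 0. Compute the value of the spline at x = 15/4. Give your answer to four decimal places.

9.0098

With m_i denoting the second derivative at x_i, h_i = 1, 1, 1, 1, and Δ_i = (y_(i+1) − y_i)/h_i = -4, 13, 0, -10:
  1·m_0 + 4·m_1 + 1·m_2 = 6(Δ_1 - Δ_0) = 102
  1·m_1 + 4·m_2 + 1·m_3 = 6(Δ_2 - Δ_1) = -78
  1·m_2 + 4·m_3 + 1·m_4 = 6(Δ_3 - Δ_2) = -60
Clamped end conditions give two more equations: 2h_0·m_0 + h_0·m_1 = 6(Δ_0 - S'(1)) = -48 and h_3·m_3 + 2h_3·m_4 = 6(S'(5) - Δ_3) = 60.
Solving the tridiagonal system: m_0 = -1279/28, m_1 = 607/14, m_2 = -103/4, m_3 = -257/14, m_4 = 1097/28.
On [3, 4], S(x) = 7 + 163/14·(x - 3) - 103/8·(x - 3)² + 69/56·(x - 3)³.
With (x - 3) = 3/4: S(15/4) = 4613/512.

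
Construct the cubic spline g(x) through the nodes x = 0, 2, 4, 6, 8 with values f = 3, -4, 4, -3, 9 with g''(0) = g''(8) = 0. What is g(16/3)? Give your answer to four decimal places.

Let M_i = g''(x_i). Step sizes h_i = 2, 2, 2, 2; slopes of the chords Δ_i = (y_(i+1) - y_i)/h_i = -7/2, 4, -7/2, 6.
  2·M_0 + 8·M_1 + 2·M_2 = 6(Δ_1 - Δ_0) = 45
  2·M_1 + 8·M_2 + 2·M_3 = 6(Δ_2 - Δ_1) = -45
  2·M_2 + 8·M_3 + 2·M_4 = 6(Δ_3 - Δ_2) = 57
Natural end conditions: M_0 = M_4 = 0.
Forward elimination and back-substitution give M_0 = 0, M_1 = 57/7, M_2 = -141/14, M_3 = 135/14, M_4 = 0.
On [4, 6], g(x) = 4 + 0·(x - 4) - 141/28·(x - 4)² + 23/14·(x - 4)³.
With (x - 4) = 4/3: g(16/3) = -200/189.

-1.0582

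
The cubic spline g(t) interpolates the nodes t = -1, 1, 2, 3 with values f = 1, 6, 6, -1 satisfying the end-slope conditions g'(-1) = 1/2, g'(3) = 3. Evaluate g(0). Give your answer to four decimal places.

2.7614

With σ_i denoting the second derivative at x_i, h_i = 2, 1, 1, and Δ_i = (y_(i+1) − y_i)/h_i = 5/2, 0, -7:
  2·σ_0 + 6·σ_1 + 1·σ_2 = 6(Δ_1 - Δ_0) = -15
  1·σ_1 + 4·σ_2 + 1·σ_3 = 6(Δ_2 - Δ_1) = -42
Clamped end conditions give two more equations: 2h_0·σ_0 + h_0·σ_1 = 6(Δ_0 - g'(-1)) = 12 and h_2·σ_2 + 2h_2·σ_3 = 6(g'(3) - Δ_2) = 60.
Solving: σ_0 = 67/22, σ_1 = -1/11, σ_2 = -226/11, σ_3 = 443/11.
On [-1, 1], g(t) = 1 + 1/2·(t + 1) + 67/44·(t + 1)² - 23/88·(t + 1)³.
With (t + 1) = 1: g(0) = 243/88.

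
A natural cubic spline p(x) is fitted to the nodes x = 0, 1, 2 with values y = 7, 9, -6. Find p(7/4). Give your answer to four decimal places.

With m_i denoting the second derivative at x_i, h_i = 1, 1, and Δ_i = (y_(i+1) − y_i)/h_i = 2, -15:
  1·m_0 + 4·m_1 + 1·m_2 = 6(Δ_1 - Δ_0) = -102
Natural end conditions: m_0 = m_2 = 0.
Forward elimination and back-substitution give m_0 = 0, m_1 = -51/2, m_2 = 0.
On [1, 2], p(x) = 9 - 13/2·(x - 1) - 51/4·(x - 1)² + 17/4·(x - 1)³.
With (x - 1) = 3/4: p(7/4) = -321/256.

-1.2539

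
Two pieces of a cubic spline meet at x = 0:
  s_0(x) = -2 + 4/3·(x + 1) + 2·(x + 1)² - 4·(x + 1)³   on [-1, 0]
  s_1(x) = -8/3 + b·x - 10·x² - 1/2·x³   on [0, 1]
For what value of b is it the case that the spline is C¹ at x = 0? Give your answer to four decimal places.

s_0'(x) = 4/3 + 4·(x + 1) - 12·(x + 1)², so s_0'(0) = -20/3. On the right, s_1'(0) = b, so b = -20/3.

-6.6667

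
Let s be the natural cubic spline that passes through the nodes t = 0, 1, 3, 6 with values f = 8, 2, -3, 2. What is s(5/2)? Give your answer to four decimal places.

Put M_i = s'' at the i-th knot. Here h = (1, 2, 3) and Δ = (-6, -5/2, 5/3), so the interior equations h_(i-1)·M_(i-1) + 2(h_(i-1)+h_i)·M_i + h_i·M_(i+1) = 6(Δ_i − Δ_(i-1)) read
  1·M_0 + 6·M_1 + 2·M_2 = 6(Δ_1 - Δ_0) = 21
  2·M_1 + 10·M_2 + 3·M_3 = 6(Δ_2 - Δ_1) = 25
Natural end conditions: M_0 = M_3 = 0.
Solving the tridiagonal system: M_0 = 0, M_1 = 20/7, M_2 = 27/14, M_3 = 0.
On [1, 3], s(t) = 2 - 106/21·(t - 1) + 10/7·(t - 1)² - 13/168·(t - 1)³.
With (t - 1) = 3/2: s(5/2) = -1173/448.

-2.6183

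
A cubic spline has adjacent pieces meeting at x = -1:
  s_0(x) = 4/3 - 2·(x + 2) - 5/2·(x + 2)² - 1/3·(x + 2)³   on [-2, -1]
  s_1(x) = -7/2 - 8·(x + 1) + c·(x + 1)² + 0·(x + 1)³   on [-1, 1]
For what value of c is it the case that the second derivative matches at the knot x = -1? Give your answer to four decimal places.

-3.5000

s_0''(x) = -5 - 2·(x + 2), so s_0''(-1) = -7. On the right, s_1''(-1) = 2c, so c = -7/2.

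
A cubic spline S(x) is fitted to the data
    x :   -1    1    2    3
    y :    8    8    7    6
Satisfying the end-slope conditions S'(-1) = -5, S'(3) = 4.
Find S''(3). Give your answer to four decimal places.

16.6364

With σ_i denoting the second derivative at x_i, h_i = 2, 1, 1, and Δ_i = (y_(i+1) − y_i)/h_i = 0, -1, -1:
  2·σ_0 + 6·σ_1 + 1·σ_2 = 6(Δ_1 - Δ_0) = -6
  1·σ_1 + 4·σ_2 + 1·σ_3 = 6(Δ_2 - Δ_1) = 0
Clamped end conditions give two more equations: 2h_0·σ_0 + h_0·σ_1 = 6(Δ_0 - S'(-1)) = 30 and h_2·σ_2 + 2h_2·σ_3 = 6(S'(3) - Δ_2) = 30.
Solving: σ_0 = 102/11, σ_1 = -39/11, σ_2 = -36/11, σ_3 = 183/11.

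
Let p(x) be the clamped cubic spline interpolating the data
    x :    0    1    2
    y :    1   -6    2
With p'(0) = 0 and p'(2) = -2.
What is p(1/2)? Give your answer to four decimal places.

-2.6563

Write m_i for p''(x_i). With h_i = 1, 1 and divided differences Δ_i = -7, 8, the continuity of p' gives the tridiagonal system
  1·m_0 + 4·m_1 + 1·m_2 = 6(Δ_1 - Δ_0) = 90
Clamped end conditions give two more equations: 2h_0·m_0 + h_0·m_1 = 6(Δ_0 - p'(0)) = -42 and h_1·m_1 + 2h_1·m_2 = 6(p'(2) - Δ_1) = -60.
Forward elimination and back-substitution give m_0 = -89/2, m_1 = 47, m_2 = -107/2.
On [0, 1], p(x) = 1 + 0·x - 89/4·x² + 61/4·x³.
With x = 1/2: p(1/2) = -85/32.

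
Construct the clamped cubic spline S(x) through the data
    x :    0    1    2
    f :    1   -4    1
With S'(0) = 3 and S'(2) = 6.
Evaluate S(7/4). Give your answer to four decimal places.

-0.7305

Write M_i for S''(x_i). With h_i = 1, 1 and divided differences Δ_i = -5, 5, the continuity of S' gives the tridiagonal system
  1·M_0 + 4·M_1 + 1·M_2 = 6(Δ_1 - Δ_0) = 60
Clamped end conditions give two more equations: 2h_0·M_0 + h_0·M_1 = 6(Δ_0 - S'(0)) = -48 and h_1·M_1 + 2h_1·M_2 = 6(S'(2) - Δ_1) = 6.
Forward elimination and back-substitution give M_0 = -75/2, M_1 = 27, M_2 = -21/2.
On [1, 2], S(x) = -4 - 9/4·(x - 1) + 27/2·(x - 1)² - 25/4·(x - 1)³.
With (x - 1) = 3/4: S(7/4) = -187/256.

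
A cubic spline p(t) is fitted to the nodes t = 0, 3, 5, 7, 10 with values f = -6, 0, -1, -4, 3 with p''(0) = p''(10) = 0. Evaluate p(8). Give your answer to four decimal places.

Put M_i = p'' at the i-th knot. Here h = (3, 2, 2, 3) and Δ = (2, -1/2, -3/2, 7/3), so the interior equations h_(i-1)·M_(i-1) + 2(h_(i-1)+h_i)·M_i + h_i·M_(i+1) = 6(Δ_i − Δ_(i-1)) read
  3·M_0 + 10·M_1 + 2·M_2 = 6(Δ_1 - Δ_0) = -15
  2·M_1 + 8·M_2 + 2·M_3 = 6(Δ_2 - Δ_1) = -6
  2·M_2 + 10·M_3 + 3·M_4 = 6(Δ_3 - Δ_2) = 23
Natural end conditions: M_0 = M_4 = 0.
Hence M_0 = 0, M_1 = -58/45, M_2 = -19/18, M_3 = 113/45, M_4 = 0.
On [7, 10], p(t) = -4 - 8/45·(t - 7) + 113/90·(t - 7)² - 113/810·(t - 7)³.
With (t - 7) = 1: p(8) = -248/81.

-3.0617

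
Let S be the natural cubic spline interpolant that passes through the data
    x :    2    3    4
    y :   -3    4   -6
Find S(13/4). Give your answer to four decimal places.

2.8945

With M_i denoting the second derivative at x_i, h_i = 1, 1, and Δ_i = (y_(i+1) − y_i)/h_i = 7, -10:
  1·M_0 + 4·M_1 + 1·M_2 = 6(Δ_1 - Δ_0) = -102
Natural end conditions: M_0 = M_2 = 0.
Hence M_0 = 0, M_1 = -51/2, M_2 = 0.
On [3, 4], S(x) = 4 - 3/2·(x - 3) - 51/4·(x - 3)² + 17/4·(x - 3)³.
With (x - 3) = 1/4: S(13/4) = 741/256.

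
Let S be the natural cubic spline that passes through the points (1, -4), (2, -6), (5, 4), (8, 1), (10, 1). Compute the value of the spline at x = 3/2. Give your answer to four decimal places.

With σ_i denoting the second derivative at x_i, h_i = 1, 3, 3, 2, and Δ_i = (y_(i+1) − y_i)/h_i = -2, 10/3, -1, 0:
  1·σ_0 + 8·σ_1 + 3·σ_2 = 6(Δ_1 - Δ_0) = 32
  3·σ_1 + 12·σ_2 + 3·σ_3 = 6(Δ_2 - Δ_1) = -26
  3·σ_2 + 10·σ_3 + 2·σ_4 = 6(Δ_3 - Δ_2) = 6
Natural end conditions: σ_0 = σ_4 = 0.
Hence σ_0 = 0, σ_1 = 731/133, σ_2 = -1592/399, σ_3 = 239/133, σ_4 = 0.
On [1, 2], S(x) = -4 - 2327/798·(x - 1) + 0·(x - 1)² + 731/798·(x - 1)³.
With (x - 1) = 1/2: S(3/2) = -11371/2128.

-5.3435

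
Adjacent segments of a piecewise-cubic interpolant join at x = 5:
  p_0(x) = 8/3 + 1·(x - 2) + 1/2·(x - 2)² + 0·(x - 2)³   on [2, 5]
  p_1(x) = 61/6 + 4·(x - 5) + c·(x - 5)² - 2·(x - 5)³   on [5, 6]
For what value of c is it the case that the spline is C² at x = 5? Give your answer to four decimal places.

0.5000

p_0''(x) = 1 + 0·(x - 2), so p_0''(5) = 1. On the right, p_1''(5) = 2c, so c = 1/2.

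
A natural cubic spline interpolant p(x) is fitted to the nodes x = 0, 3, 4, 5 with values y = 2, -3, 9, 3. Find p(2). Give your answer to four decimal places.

-9.1470

Write σ_i for p''(x_i). With h_i = 3, 1, 1 and divided differences Δ_i = -5/3, 12, -6, the continuity of p' gives the tridiagonal system
  3·σ_0 + 8·σ_1 + 1·σ_2 = 6(Δ_1 - Δ_0) = 82
  1·σ_1 + 4·σ_2 + 1·σ_3 = 6(Δ_2 - Δ_1) = -108
Natural end conditions: σ_0 = σ_3 = 0.
Solving the tridiagonal system: σ_0 = 0, σ_1 = 436/31, σ_2 = -946/31, σ_3 = 0.
On [0, 3], p(x) = 2 - 809/93·x + 0·x² + 218/279·x³.
With x = 2: p(2) = -2552/279.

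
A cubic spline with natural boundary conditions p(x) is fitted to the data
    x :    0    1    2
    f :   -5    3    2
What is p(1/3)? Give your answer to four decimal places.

-1.6667

With M_i denoting the second derivative at x_i, h_i = 1, 1, and Δ_i = (y_(i+1) − y_i)/h_i = 8, -1:
  1·M_0 + 4·M_1 + 1·M_2 = 6(Δ_1 - Δ_0) = -54
Natural end conditions: M_0 = M_2 = 0.
Forward elimination and back-substitution give M_0 = 0, M_1 = -27/2, M_2 = 0.
On [0, 1], p(x) = -5 + 41/4·x + 0·x² - 9/4·x³.
With x = 1/3: p(1/3) = -5/3.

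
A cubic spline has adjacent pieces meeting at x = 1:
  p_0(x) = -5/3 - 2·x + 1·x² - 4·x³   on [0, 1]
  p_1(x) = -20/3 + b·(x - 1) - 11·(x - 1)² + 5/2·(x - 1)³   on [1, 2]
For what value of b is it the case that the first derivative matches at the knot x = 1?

p_0'(x) = -2 + 2·x - 12·x², so p_0'(1) = -12. On the right, p_1'(1) = b, so b = -12.

-12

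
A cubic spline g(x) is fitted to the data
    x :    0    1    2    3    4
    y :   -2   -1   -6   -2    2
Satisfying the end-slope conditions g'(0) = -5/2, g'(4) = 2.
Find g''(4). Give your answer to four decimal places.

-4.1250

Let m_i = g''(x_i). Step sizes h_i = 1, 1, 1, 1; slopes of the chords Δ_i = (y_(i+1) - y_i)/h_i = 1, -5, 4, 4.
  1·m_0 + 4·m_1 + 1·m_2 = 6(Δ_1 - Δ_0) = -36
  1·m_1 + 4·m_2 + 1·m_3 = 6(Δ_2 - Δ_1) = 54
  1·m_2 + 4·m_3 + 1·m_4 = 6(Δ_3 - Δ_2) = 0
Clamped end conditions give two more equations: 2h_0·m_0 + h_0·m_1 = 6(Δ_0 - g'(0)) = 21 and h_3·m_3 + 2h_3·m_4 = 6(g'(4) - Δ_3) = -12.
Solving the tridiagonal system: m_0 = 159/8, m_1 = -75/4, m_2 = 153/8, m_3 = -15/4, m_4 = -33/8.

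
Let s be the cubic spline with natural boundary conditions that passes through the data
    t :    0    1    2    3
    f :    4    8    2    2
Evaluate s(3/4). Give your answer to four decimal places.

Let σ_i = s''(x_i). Step sizes h_i = 1, 1, 1; slopes of the chords Δ_i = (y_(i+1) - y_i)/h_i = 4, -6, 0.
  1·σ_0 + 4·σ_1 + 1·σ_2 = 6(Δ_1 - Δ_0) = -60
  1·σ_1 + 4·σ_2 + 1·σ_3 = 6(Δ_2 - Δ_1) = 36
Natural end conditions: σ_0 = σ_3 = 0.
Forward elimination and back-substitution give σ_0 = 0, σ_1 = -92/5, σ_2 = 68/5, σ_3 = 0.
On [0, 1], s(t) = 4 + 106/15·t + 0·t² - 46/15·t³.
With t = 3/4: s(3/4) = 1281/160.

8.0063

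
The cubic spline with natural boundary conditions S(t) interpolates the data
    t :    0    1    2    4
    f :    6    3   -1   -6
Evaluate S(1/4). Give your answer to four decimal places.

5.3264

With σ_i denoting the second derivative at x_i, h_i = 1, 1, 2, and Δ_i = (y_(i+1) − y_i)/h_i = -3, -4, -5/2:
  1·σ_0 + 4·σ_1 + 1·σ_2 = 6(Δ_1 - Δ_0) = -6
  1·σ_1 + 6·σ_2 + 2·σ_3 = 6(Δ_2 - Δ_1) = 9
Natural end conditions: σ_0 = σ_3 = 0.
Forward elimination and back-substitution give σ_0 = 0, σ_1 = -45/23, σ_2 = 42/23, σ_3 = 0.
On [0, 1], S(t) = 6 - 123/46·t + 0·t² - 15/46·t³.
With t = 1/4: S(1/4) = 15681/2944.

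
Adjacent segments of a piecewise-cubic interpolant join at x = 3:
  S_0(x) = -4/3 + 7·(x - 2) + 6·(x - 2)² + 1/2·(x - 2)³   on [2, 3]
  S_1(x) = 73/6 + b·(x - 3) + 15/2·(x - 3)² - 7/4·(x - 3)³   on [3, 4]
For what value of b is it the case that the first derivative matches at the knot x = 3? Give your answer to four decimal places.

S_0'(x) = 7 + 12·(x - 2) + 3/2·(x - 2)², so S_0'(3) = 41/2. On the right, S_1'(3) = b, so b = 41/2.

20.5000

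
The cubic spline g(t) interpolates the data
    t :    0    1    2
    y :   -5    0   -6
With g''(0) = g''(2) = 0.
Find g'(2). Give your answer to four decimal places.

Let σ_i = g''(x_i). Step sizes h_i = 1, 1; slopes of the chords Δ_i = (y_(i+1) - y_i)/h_i = 5, -6.
  1·σ_0 + 4·σ_1 + 1·σ_2 = 6(Δ_1 - Δ_0) = -66
Natural end conditions: σ_0 = σ_2 = 0.
Solving: σ_0 = 0, σ_1 = -33/2, σ_2 = 0.
On [1, 2], g'(t) = b_1 + 2c_1·(t - 1) + 3d_1·(t - 1)² with b_1 = Δ_1 - h_1(2σ_1 + σ_2)/6 = -1/2, c_1 = σ_1/2 = -33/4, d_1 = (σ_2 - σ_1)/(6h_1) = 11/4. So g'(2) = -35/4.

-8.7500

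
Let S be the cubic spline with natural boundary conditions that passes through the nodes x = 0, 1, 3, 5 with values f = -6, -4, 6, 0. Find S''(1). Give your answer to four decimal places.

Write M_i for S''(x_i). With h_i = 1, 2, 2 and divided differences Δ_i = 2, 5, -3, the continuity of S' gives the tridiagonal system
  1·M_0 + 6·M_1 + 2·M_2 = 6(Δ_1 - Δ_0) = 18
  2·M_1 + 8·M_2 + 2·M_3 = 6(Δ_2 - Δ_1) = -48
Natural end conditions: M_0 = M_3 = 0.
Solving the tridiagonal system: M_0 = 0, M_1 = 60/11, M_2 = -81/11, M_3 = 0.

5.4545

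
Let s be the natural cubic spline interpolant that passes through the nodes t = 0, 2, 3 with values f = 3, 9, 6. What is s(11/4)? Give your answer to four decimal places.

6.9844

Put M_i = s'' at the i-th knot. Here h = (2, 1) and Δ = (3, -3), so the interior equations h_(i-1)·M_(i-1) + 2(h_(i-1)+h_i)·M_i + h_i·M_(i+1) = 6(Δ_i − Δ_(i-1)) read
  2·M_0 + 6·M_1 + 1·M_2 = 6(Δ_1 - Δ_0) = -36
Natural end conditions: M_0 = M_2 = 0.
Forward elimination and back-substitution give M_0 = 0, M_1 = -6, M_2 = 0.
On [2, 3], s(t) = 9 - 1·(t - 2) - 3·(t - 2)² + 1·(t - 2)³.
With (t - 2) = 3/4: s(11/4) = 447/64.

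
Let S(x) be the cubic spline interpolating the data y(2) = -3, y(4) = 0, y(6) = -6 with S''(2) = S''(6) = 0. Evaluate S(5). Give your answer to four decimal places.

Write M_i for S''(x_i). With h_i = 2, 2 and divided differences Δ_i = 3/2, -3, the continuity of S' gives the tridiagonal system
  2·M_0 + 8·M_1 + 2·M_2 = 6(Δ_1 - Δ_0) = -27
Natural end conditions: M_0 = M_2 = 0.
Forward elimination and back-substitution give M_0 = 0, M_1 = -27/8, M_2 = 0.
On [4, 6], S(x) = 0 - 3/4·(x - 4) - 27/16·(x - 4)² + 9/32·(x - 4)³.
With (x - 4) = 1: S(5) = -69/32.

-2.1563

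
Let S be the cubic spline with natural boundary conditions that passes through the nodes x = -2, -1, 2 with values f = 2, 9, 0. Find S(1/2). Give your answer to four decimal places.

8.7188

Put σ_i = S'' at the i-th knot. Here h = (1, 3) and Δ = (7, -3), so the interior equations h_(i-1)·σ_(i-1) + 2(h_(i-1)+h_i)·σ_i + h_i·σ_(i+1) = 6(Δ_i − Δ_(i-1)) read
  1·σ_0 + 8·σ_1 + 3·σ_2 = 6(Δ_1 - Δ_0) = -60
Natural end conditions: σ_0 = σ_2 = 0.
Solving: σ_0 = 0, σ_1 = -15/2, σ_2 = 0.
On [-1, 2], S(x) = 9 + 9/2·(x + 1) - 15/4·(x + 1)² + 5/12·(x + 1)³.
With (x + 1) = 3/2: S(1/2) = 279/32.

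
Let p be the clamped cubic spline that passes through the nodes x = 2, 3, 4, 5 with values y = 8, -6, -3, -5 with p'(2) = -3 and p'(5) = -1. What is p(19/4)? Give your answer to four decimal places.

Write m_i for p''(x_i). With h_i = 1, 1, 1 and divided differences Δ_i = -14, 3, -2, the continuity of p' gives the tridiagonal system
  1·m_0 + 4·m_1 + 1·m_2 = 6(Δ_1 - Δ_0) = 102
  1·m_1 + 4·m_2 + 1·m_3 = 6(Δ_2 - Δ_1) = -30
Clamped end conditions give two more equations: 2h_0·m_0 + h_0·m_1 = 6(Δ_0 - p'(2)) = -66 and h_2·m_2 + 2h_2·m_3 = 6(p'(5) - Δ_2) = 6.
Solving: m_0 = -832/15, m_1 = 674/15, m_2 = -334/15, m_3 = 212/15.
On [4, 5], p(x) = -3 + 46/15·(x - 4) - 167/15·(x - 4)² + 91/15·(x - 4)³.
With (x - 4) = 3/4: p(19/4) = -1409/320.

-4.4031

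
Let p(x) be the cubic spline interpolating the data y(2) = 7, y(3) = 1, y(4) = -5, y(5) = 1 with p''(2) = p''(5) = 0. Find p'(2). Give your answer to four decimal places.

-5.2000

Let M_i = p''(x_i). Step sizes h_i = 1, 1, 1; slopes of the chords Δ_i = (y_(i+1) - y_i)/h_i = -6, -6, 6.
  1·M_0 + 4·M_1 + 1·M_2 = 6(Δ_1 - Δ_0) = 0
  1·M_1 + 4·M_2 + 1·M_3 = 6(Δ_2 - Δ_1) = 72
Natural end conditions: M_0 = M_3 = 0.
Forward elimination and back-substitution give M_0 = 0, M_1 = -24/5, M_2 = 96/5, M_3 = 0.
On [2, 3], p'(x) = b_0 + 2c_0·(x - 2) + 3d_0·(x - 2)² with b_0 = Δ_0 - h_0(2M_0 + M_1)/6 = -26/5, c_0 = M_0/2 = 0, d_0 = (M_1 - M_0)/(6h_0) = -4/5. So p'(2) = -26/5.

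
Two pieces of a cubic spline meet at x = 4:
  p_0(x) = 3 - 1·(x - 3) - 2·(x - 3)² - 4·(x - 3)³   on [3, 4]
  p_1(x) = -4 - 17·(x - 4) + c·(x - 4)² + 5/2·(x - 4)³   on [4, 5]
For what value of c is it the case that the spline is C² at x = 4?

-14

p_0''(x) = -4 - 24·(x - 3), so p_0''(4) = -28. On the right, p_1''(4) = 2c, so c = -14.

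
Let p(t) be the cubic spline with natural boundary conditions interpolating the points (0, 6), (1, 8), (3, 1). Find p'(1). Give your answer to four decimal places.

0.1667

With σ_i denoting the second derivative at x_i, h_i = 1, 2, and Δ_i = (y_(i+1) − y_i)/h_i = 2, -7/2:
  1·σ_0 + 6·σ_1 + 2·σ_2 = 6(Δ_1 - Δ_0) = -33
Natural end conditions: σ_0 = σ_2 = 0.
Forward elimination and back-substitution give σ_0 = 0, σ_1 = -11/2, σ_2 = 0.
On [1, 3], p'(t) = b_1 + 2c_1·(t - 1) + 3d_1·(t - 1)² with b_1 = Δ_1 - h_1(2σ_1 + σ_2)/6 = 1/6, c_1 = σ_1/2 = -11/4, d_1 = (σ_2 - σ_1)/(6h_1) = 11/24. So p'(1) = 1/6.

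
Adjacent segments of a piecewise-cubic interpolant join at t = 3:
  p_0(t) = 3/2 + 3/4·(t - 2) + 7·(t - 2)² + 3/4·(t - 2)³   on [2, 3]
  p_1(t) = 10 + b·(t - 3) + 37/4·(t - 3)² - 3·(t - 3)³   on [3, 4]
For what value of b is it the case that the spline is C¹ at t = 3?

17

p_0'(t) = 3/4 + 14·(t - 2) + 9/4·(t - 2)², so p_0'(3) = 17. On the right, p_1'(3) = b, so b = 17.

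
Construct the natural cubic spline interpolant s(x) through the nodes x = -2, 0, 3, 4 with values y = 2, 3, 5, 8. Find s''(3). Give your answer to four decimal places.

1.9296

Write σ_i for s''(x_i). With h_i = 2, 3, 1 and divided differences Δ_i = 1/2, 2/3, 3, the continuity of s' gives the tridiagonal system
  2·σ_0 + 10·σ_1 + 3·σ_2 = 6(Δ_1 - Δ_0) = 1
  3·σ_1 + 8·σ_2 + 1·σ_3 = 6(Δ_2 - Δ_1) = 14
Natural end conditions: σ_0 = σ_3 = 0.
Solving: σ_0 = 0, σ_1 = -34/71, σ_2 = 137/71, σ_3 = 0.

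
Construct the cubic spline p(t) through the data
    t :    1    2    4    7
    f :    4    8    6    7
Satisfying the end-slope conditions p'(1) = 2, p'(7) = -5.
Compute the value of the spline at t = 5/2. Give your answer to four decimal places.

8.5658

Let σ_i = p''(x_i). Step sizes h_i = 1, 2, 3; slopes of the chords Δ_i = (y_(i+1) - y_i)/h_i = 4, -1, 1/3.
  1·σ_0 + 6·σ_1 + 2·σ_2 = 6(Δ_1 - Δ_0) = -30
  2·σ_1 + 10·σ_2 + 3·σ_3 = 6(Δ_2 - Δ_1) = 8
Clamped end conditions give two more equations: 2h_0·σ_0 + h_0·σ_1 = 6(Δ_0 - p'(1)) = 12 and h_2·σ_2 + 2h_2·σ_3 = 6(p'(7) - Δ_2) = -32.
Solving: σ_0 = 578/57, σ_1 = -472/57, σ_2 = 272/57, σ_3 = -440/57.
On [2, 4], p(t) = 8 + 167/57·(t - 2) - 236/57·(t - 2)² + 62/57·(t - 2)³.
With (t - 2) = 1/2: p(5/2) = 651/76.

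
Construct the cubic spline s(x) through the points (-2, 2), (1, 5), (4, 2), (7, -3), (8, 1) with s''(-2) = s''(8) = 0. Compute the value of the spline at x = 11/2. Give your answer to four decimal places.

With m_i denoting the second derivative at x_i, h_i = 3, 3, 3, 1, and Δ_i = (y_(i+1) − y_i)/h_i = 1, -1, -5/3, 4:
  3·m_0 + 12·m_1 + 3·m_2 = 6(Δ_1 - Δ_0) = -12
  3·m_1 + 12·m_2 + 3·m_3 = 6(Δ_2 - Δ_1) = -4
  3·m_2 + 8·m_3 + 1·m_4 = 6(Δ_3 - Δ_2) = 34
Natural end conditions: m_0 = m_4 = 0.
Hence m_0 = 0, m_1 = -107/162, m_2 = -110/81, m_3 = 257/54, m_4 = 0.
On [4, 7], s(x) = 2 - 871/324·(x - 4) - 55/81·(x - 4)² + 991/2916·(x - 4)³.
With (x - 4) = 3/2: s(11/2) = -695/288.

-2.4132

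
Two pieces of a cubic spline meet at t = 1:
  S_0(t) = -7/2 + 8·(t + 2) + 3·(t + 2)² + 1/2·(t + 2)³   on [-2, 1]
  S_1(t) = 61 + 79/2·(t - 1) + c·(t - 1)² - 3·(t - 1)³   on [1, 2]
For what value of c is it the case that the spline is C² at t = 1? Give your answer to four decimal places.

S_0''(t) = 6 + 3·(t + 2), so S_0''(1) = 15. On the right, S_1''(1) = 2c, so c = 15/2.

7.5000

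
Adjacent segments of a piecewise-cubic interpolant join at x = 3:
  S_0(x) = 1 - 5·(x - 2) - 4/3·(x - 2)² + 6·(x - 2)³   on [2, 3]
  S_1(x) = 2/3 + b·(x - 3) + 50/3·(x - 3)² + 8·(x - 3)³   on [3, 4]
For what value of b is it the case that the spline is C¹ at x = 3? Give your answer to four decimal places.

S_0'(x) = -5 - 8/3·(x - 2) + 18·(x - 2)², so S_0'(3) = 31/3. On the right, S_1'(3) = b, so b = 31/3.

10.3333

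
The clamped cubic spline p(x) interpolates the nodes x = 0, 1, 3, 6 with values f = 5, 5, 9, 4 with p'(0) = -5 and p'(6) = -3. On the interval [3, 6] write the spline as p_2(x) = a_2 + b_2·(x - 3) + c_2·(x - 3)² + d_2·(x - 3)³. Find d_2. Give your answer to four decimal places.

0.1072

With M_i denoting the second derivative at x_i, h_i = 1, 2, 3, and Δ_i = (y_(i+1) − y_i)/h_i = 0, 2, -5/3:
  1·M_0 + 6·M_1 + 2·M_2 = 6(Δ_1 - Δ_0) = 12
  2·M_1 + 10·M_2 + 3·M_3 = 6(Δ_2 - Δ_1) = -22
Clamped end conditions give two more equations: 2h_0·M_0 + h_0·M_1 = 6(Δ_0 - p'(0)) = 30 and h_2·M_2 + 2h_2·M_3 = 6(p'(6) - Δ_2) = -8.
Solving: M_0 = 848/57, M_1 = 14/57, M_2 = -124/57, M_3 = -14/57.
On [3, 6], with p_2(x) = a_2 + b_2·(x - 3) + c_2·(x - 3)² + d_2·(x - 3)³: c_2 = M_2/2 = -62/57, d_2 = (M_3 - M_2)/(6h_2) = 55/513, b_2 = Δ_2 - h_2(2M_2 + M_3)/6 = 12/19.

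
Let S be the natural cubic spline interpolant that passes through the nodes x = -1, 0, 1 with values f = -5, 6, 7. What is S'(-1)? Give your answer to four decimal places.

Put M_i = S'' at the i-th knot. Here h = (1, 1) and Δ = (11, 1), so the interior equations h_(i-1)·M_(i-1) + 2(h_(i-1)+h_i)·M_i + h_i·M_(i+1) = 6(Δ_i − Δ_(i-1)) read
  1·M_0 + 4·M_1 + 1·M_2 = 6(Δ_1 - Δ_0) = -60
Natural end conditions: M_0 = M_2 = 0.
Solving the tridiagonal system: M_0 = 0, M_1 = -15, M_2 = 0.
On [-1, 0], S'(x) = b_0 + 2c_0·(x + 1) + 3d_0·(x + 1)² with b_0 = Δ_0 - h_0(2M_0 + M_1)/6 = 27/2, c_0 = M_0/2 = 0, d_0 = (M_1 - M_0)/(6h_0) = -5/2. So S'(-1) = 27/2.

13.5000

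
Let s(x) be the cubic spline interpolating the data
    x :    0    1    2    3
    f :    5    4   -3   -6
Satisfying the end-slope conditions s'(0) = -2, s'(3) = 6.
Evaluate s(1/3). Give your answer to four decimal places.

4.7012

Write m_i for s''(x_i). With h_i = 1, 1, 1 and divided differences Δ_i = -1, -7, -3, the continuity of s' gives the tridiagonal system
  1·m_0 + 4·m_1 + 1·m_2 = 6(Δ_1 - Δ_0) = -36
  1·m_1 + 4·m_2 + 1·m_3 = 6(Δ_2 - Δ_1) = 24
Clamped end conditions give two more equations: 2h_0·m_0 + h_0·m_1 = 6(Δ_0 - s'(0)) = 6 and h_2·m_2 + 2h_2·m_3 = 6(s'(3) - Δ_2) = 54.
Hence m_0 = 134/15, m_1 = -178/15, m_2 = 38/15, m_3 = 386/15.
On [0, 1], s(x) = 5 - 2·x + 67/15·x² - 52/15·x³.
With x = 1/3: s(1/3) = 1904/405.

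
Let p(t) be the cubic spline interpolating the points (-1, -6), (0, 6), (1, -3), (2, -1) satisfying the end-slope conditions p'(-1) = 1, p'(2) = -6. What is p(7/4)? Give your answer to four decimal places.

-0.6813

Put m_i = p'' at the i-th knot. Here h = (1, 1, 1) and Δ = (12, -9, 2), so the interior equations h_(i-1)·m_(i-1) + 2(h_(i-1)+h_i)·m_i + h_i·m_(i+1) = 6(Δ_i − Δ_(i-1)) read
  1·m_0 + 4·m_1 + 1·m_2 = 6(Δ_1 - Δ_0) = -126
  1·m_1 + 4·m_2 + 1·m_3 = 6(Δ_2 - Δ_1) = 66
Clamped end conditions give two more equations: 2h_0·m_0 + h_0·m_1 = 6(Δ_0 - p'(-1)) = 66 and h_2·m_2 + 2h_2·m_3 = 6(p'(2) - Δ_2) = -48.
Hence m_0 = 926/15, m_1 = -862/15, m_2 = 632/15, m_3 = -676/15.
On [1, 2], p(t) = -3 - 68/15·(t - 1) + 316/15·(t - 1)² - 218/15·(t - 1)³.
With (t - 1) = 3/4: p(7/4) = -109/160.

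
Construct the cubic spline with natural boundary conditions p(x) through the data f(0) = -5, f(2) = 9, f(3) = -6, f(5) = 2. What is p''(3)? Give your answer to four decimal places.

23.3143

With σ_i denoting the second derivative at x_i, h_i = 2, 1, 2, and Δ_i = (y_(i+1) − y_i)/h_i = 7, -15, 4:
  2·σ_0 + 6·σ_1 + 1·σ_2 = 6(Δ_1 - Δ_0) = -132
  1·σ_1 + 6·σ_2 + 2·σ_3 = 6(Δ_2 - Δ_1) = 114
Natural end conditions: σ_0 = σ_3 = 0.
Hence σ_0 = 0, σ_1 = -906/35, σ_2 = 816/35, σ_3 = 0.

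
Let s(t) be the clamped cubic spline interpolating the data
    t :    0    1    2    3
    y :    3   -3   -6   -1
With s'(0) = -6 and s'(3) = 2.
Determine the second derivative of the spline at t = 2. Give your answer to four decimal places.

16.1333

Let M_i = s''(x_i). Step sizes h_i = 1, 1, 1; slopes of the chords Δ_i = (y_(i+1) - y_i)/h_i = -6, -3, 5.
  1·M_0 + 4·M_1 + 1·M_2 = 6(Δ_1 - Δ_0) = 18
  1·M_1 + 4·M_2 + 1·M_3 = 6(Δ_2 - Δ_1) = 48
Clamped end conditions give two more equations: 2h_0·M_0 + h_0·M_1 = 6(Δ_0 - s'(0)) = 0 and h_2·M_2 + 2h_2·M_3 = 6(s'(3) - Δ_2) = -18.
Forward elimination and back-substitution give M_0 = -4/15, M_1 = 8/15, M_2 = 242/15, M_3 = -256/15.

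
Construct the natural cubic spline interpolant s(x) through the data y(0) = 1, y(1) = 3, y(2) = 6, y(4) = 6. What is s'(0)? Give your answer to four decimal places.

1.6087

Let M_i = s''(x_i). Step sizes h_i = 1, 1, 2; slopes of the chords Δ_i = (y_(i+1) - y_i)/h_i = 2, 3, 0.
  1·M_0 + 4·M_1 + 1·M_2 = 6(Δ_1 - Δ_0) = 6
  1·M_1 + 6·M_2 + 2·M_3 = 6(Δ_2 - Δ_1) = -18
Natural end conditions: M_0 = M_3 = 0.
Solving: M_0 = 0, M_1 = 54/23, M_2 = -78/23, M_3 = 0.
On [0, 1], s'(x) = b_0 + 2c_0·x + 3d_0·x² with b_0 = Δ_0 - h_0(2M_0 + M_1)/6 = 37/23, c_0 = M_0/2 = 0, d_0 = (M_1 - M_0)/(6h_0) = 9/23. So s'(0) = 37/23.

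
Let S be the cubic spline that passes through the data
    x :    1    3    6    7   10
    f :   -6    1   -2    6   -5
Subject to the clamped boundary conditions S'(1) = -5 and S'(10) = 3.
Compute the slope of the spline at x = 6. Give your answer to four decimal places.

Put M_i = S'' at the i-th knot. Here h = (2, 3, 1, 3) and Δ = (7/2, -1, 8, -11/3), so the interior equations h_(i-1)·M_(i-1) + 2(h_(i-1)+h_i)·M_i + h_i·M_(i+1) = 6(Δ_i − Δ_(i-1)) read
  2·M_0 + 10·M_1 + 3·M_2 = 6(Δ_1 - Δ_0) = -27
  3·M_1 + 8·M_2 + 1·M_3 = 6(Δ_2 - Δ_1) = 54
  1·M_2 + 8·M_3 + 3·M_4 = 6(Δ_3 - Δ_2) = -70
Clamped end conditions give two more equations: 2h_0·M_0 + h_0·M_1 = 6(Δ_0 - S'(1)) = 51 and h_3·M_3 + 2h_3·M_4 = 6(S'(10) - Δ_3) = 40.
Solving the tridiagonal system: M_0 = 6317/356, M_1 = -889/89, M_2 = 2219/178, M_3 = -1403/89, M_4 = 7769/534.
On [6, 7], S'(x) = b_2 + 2c_2·(x - 6) + 3d_2·(x - 6)² with b_2 = Δ_2 - h_2(2M_2 + M_3)/6 = 576/89, c_2 = M_2/2 = 2219/356, d_2 = (M_3 - M_2)/(6h_2) = -1675/356. So S'(6) = 576/89.

6.4719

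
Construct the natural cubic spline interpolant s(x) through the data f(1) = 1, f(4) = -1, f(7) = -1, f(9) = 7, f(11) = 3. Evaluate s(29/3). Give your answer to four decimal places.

With M_i denoting the second derivative at x_i, h_i = 3, 3, 2, 2, and Δ_i = (y_(i+1) − y_i)/h_i = -2/3, 0, 4, -2:
  3·M_0 + 12·M_1 + 3·M_2 = 6(Δ_1 - Δ_0) = 4
  3·M_1 + 10·M_2 + 2·M_3 = 6(Δ_2 - Δ_1) = 24
  2·M_2 + 8·M_3 + 2·M_4 = 6(Δ_3 - Δ_2) = -36
Natural end conditions: M_0 = M_4 = 0.
Forward elimination and back-substitution give M_0 = 0, M_1 = -61/105, M_2 = 128/35, M_3 = -379/70, M_4 = 0.
On [9, 11], s(x) = 7 + 169/105·(x - 9) - 379/140·(x - 9)² + 379/840·(x - 9)³.
With (x - 9) = 2/3: s(29/3) = 3971/567.

7.0035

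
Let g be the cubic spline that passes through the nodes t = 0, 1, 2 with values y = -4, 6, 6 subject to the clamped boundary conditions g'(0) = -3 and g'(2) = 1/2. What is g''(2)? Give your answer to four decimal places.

Let M_i = g''(x_i). Step sizes h_i = 1, 1; slopes of the chords Δ_i = (y_(i+1) - y_i)/h_i = 10, 0.
  1·M_0 + 4·M_1 + 1·M_2 = 6(Δ_1 - Δ_0) = -60
Clamped end conditions give two more equations: 2h_0·M_0 + h_0·M_1 = 6(Δ_0 - g'(0)) = 78 and h_1·M_1 + 2h_1·M_2 = 6(g'(2) - Δ_1) = 3.
Solving the tridiagonal system: M_0 = 223/4, M_1 = -67/2, M_2 = 73/4.

18.2500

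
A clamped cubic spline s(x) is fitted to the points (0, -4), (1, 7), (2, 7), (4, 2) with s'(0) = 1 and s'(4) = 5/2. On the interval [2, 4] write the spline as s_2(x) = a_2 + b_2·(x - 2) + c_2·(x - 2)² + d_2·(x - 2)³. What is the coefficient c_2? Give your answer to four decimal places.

Let m_i = s''(x_i). Step sizes h_i = 1, 1, 2; slopes of the chords Δ_i = (y_(i+1) - y_i)/h_i = 11, 0, -5/2.
  1·m_0 + 4·m_1 + 1·m_2 = 6(Δ_1 - Δ_0) = -66
  1·m_1 + 6·m_2 + 2·m_3 = 6(Δ_2 - Δ_1) = -15
Clamped end conditions give two more equations: 2h_0·m_0 + h_0·m_1 = 6(Δ_0 - s'(0)) = 60 and h_2·m_2 + 2h_2·m_3 = 6(s'(4) - Δ_2) = 30.
Solving: m_0 = 480/11, m_1 = -300/11, m_2 = -6/11, m_3 = 171/22.
On [2, 4], with s_2(x) = a_2 + b_2·(x - 2) + c_2·(x - 2)² + d_2·(x - 2)³: c_2 = m_2/2 = -3/11, d_2 = (m_3 - m_2)/(6h_2) = 61/88, b_2 = Δ_2 - h_2(2m_2 + m_3)/6 = -52/11.

-0.2727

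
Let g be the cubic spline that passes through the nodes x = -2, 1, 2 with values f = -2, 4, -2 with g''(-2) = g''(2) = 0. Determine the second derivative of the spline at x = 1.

Write M_i for g''(x_i). With h_i = 3, 1 and divided differences Δ_i = 2, -6, the continuity of g' gives the tridiagonal system
  3·M_0 + 8·M_1 + 1·M_2 = 6(Δ_1 - Δ_0) = -48
Natural end conditions: M_0 = M_2 = 0.
Solving the tridiagonal system: M_0 = 0, M_1 = -6, M_2 = 0.

-6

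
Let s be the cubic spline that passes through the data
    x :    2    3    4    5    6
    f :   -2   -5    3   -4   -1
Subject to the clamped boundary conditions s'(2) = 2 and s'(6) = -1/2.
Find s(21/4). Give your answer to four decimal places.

Put M_i = s'' at the i-th knot. Here h = (1, 1, 1, 1) and Δ = (-3, 8, -7, 3), so the interior equations h_(i-1)·M_(i-1) + 2(h_(i-1)+h_i)·M_i + h_i·M_(i+1) = 6(Δ_i − Δ_(i-1)) read
  1·M_0 + 4·M_1 + 1·M_2 = 6(Δ_1 - Δ_0) = 66
  1·M_1 + 4·M_2 + 1·M_3 = 6(Δ_2 - Δ_1) = -90
  1·M_2 + 4·M_3 + 1·M_4 = 6(Δ_3 - Δ_2) = 60
Clamped end conditions give two more equations: 2h_0·M_0 + h_0·M_1 = 6(Δ_0 - s'(2)) = -30 and h_3·M_3 + 2h_3·M_4 = 6(s'(6) - Δ_3) = -21.
Forward elimination and back-substitution give M_0 = -257/8, M_1 = 137/4, M_2 = -311/8, M_3 = 125/4, M_4 = -209/8.
On [5, 6], s(x) = -4 - 49/16·(x - 5) + 125/8·(x - 5)² - 153/16·(x - 5)³.
With (x - 5) = 1/4: s(21/4) = -4033/1024.

-3.9385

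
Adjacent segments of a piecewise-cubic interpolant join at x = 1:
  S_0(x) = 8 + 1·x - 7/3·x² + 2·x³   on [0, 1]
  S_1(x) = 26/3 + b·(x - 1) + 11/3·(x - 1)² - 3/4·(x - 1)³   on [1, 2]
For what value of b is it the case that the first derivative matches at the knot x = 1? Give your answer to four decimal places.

2.3333

S_0'(x) = 1 - 14/3·x + 6·x², so S_0'(1) = 7/3. On the right, S_1'(1) = b, so b = 7/3.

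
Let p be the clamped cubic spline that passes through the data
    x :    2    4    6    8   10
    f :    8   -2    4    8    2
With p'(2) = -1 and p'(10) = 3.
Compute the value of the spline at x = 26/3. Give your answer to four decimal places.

5.1799

Let M_i = p''(x_i). Step sizes h_i = 2, 2, 2, 2; slopes of the chords Δ_i = (y_(i+1) - y_i)/h_i = -5, 3, 2, -3.
  2·M_0 + 8·M_1 + 2·M_2 = 6(Δ_1 - Δ_0) = 48
  2·M_1 + 8·M_2 + 2·M_3 = 6(Δ_2 - Δ_1) = -6
  2·M_2 + 8·M_3 + 2·M_4 = 6(Δ_3 - Δ_2) = -30
Clamped end conditions give two more equations: 2h_0·M_0 + h_0·M_1 = 6(Δ_0 - p'(2)) = -24 and h_3·M_3 + 2h_3·M_4 = 6(p'(10) - Δ_3) = 36.
Solving: M_0 = -587/56, M_1 = 251/28, M_2 = -11/8, M_3 = -181/28, M_4 = 685/56.
On [8, 10], p(x) = 8 - 155/56·(x - 8) - 181/56·(x - 8)² + 349/224·(x - 8)³.
With (x - 8) = 2/3: p(26/3) = 979/189.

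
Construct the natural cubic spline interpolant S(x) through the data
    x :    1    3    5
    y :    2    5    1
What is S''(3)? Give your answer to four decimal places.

-2.6250

Write M_i for S''(x_i). With h_i = 2, 2 and divided differences Δ_i = 3/2, -2, the continuity of S' gives the tridiagonal system
  2·M_0 + 8·M_1 + 2·M_2 = 6(Δ_1 - Δ_0) = -21
Natural end conditions: M_0 = M_2 = 0.
Forward elimination and back-substitution give M_0 = 0, M_1 = -21/8, M_2 = 0.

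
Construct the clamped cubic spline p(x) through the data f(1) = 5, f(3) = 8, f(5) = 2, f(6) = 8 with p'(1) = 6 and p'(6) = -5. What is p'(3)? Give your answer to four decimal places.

Put σ_i = p'' at the i-th knot. Here h = (2, 2, 1) and Δ = (3/2, -3, 6), so the interior equations h_(i-1)·σ_(i-1) + 2(h_(i-1)+h_i)·σ_i + h_i·σ_(i+1) = 6(Δ_i − Δ_(i-1)) read
  2·σ_0 + 8·σ_1 + 2·σ_2 = 6(Δ_1 - Δ_0) = -27
  2·σ_1 + 6·σ_2 + 1·σ_3 = 6(Δ_2 - Δ_1) = 54
Clamped end conditions give two more equations: 2h_0·σ_0 + h_0·σ_1 = 6(Δ_0 - p'(1)) = -27 and h_2·σ_2 + 2h_2·σ_3 = 6(p'(6) - Δ_2) = -66.
Solving: σ_0 = -145/46, σ_1 = -331/46, σ_2 = 424/23, σ_3 = -971/23.
On [3, 5], p'(x) = b_1 + 2c_1·(x - 3) + 3d_1·(x - 3)² with b_1 = Δ_1 - h_1(2σ_1 + σ_2)/6 = -100/23, c_1 = σ_1/2 = -331/92, d_1 = (σ_2 - σ_1)/(6h_1) = 393/184. So p'(3) = -100/23.

-4.3478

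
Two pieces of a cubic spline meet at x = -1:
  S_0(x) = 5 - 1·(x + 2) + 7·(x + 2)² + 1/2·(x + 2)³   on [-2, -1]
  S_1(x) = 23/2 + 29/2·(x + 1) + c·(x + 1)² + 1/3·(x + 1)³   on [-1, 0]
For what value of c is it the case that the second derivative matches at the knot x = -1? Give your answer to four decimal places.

S_0''(x) = 14 + 3·(x + 2), so S_0''(-1) = 17. On the right, S_1''(-1) = 2c, so c = 17/2.

8.5000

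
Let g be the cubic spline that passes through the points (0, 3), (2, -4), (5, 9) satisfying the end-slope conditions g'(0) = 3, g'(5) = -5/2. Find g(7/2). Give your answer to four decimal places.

Let m_i = g''(x_i). Step sizes h_i = 2, 3; slopes of the chords Δ_i = (y_(i+1) - y_i)/h_i = -7/2, 13/3.
  2·m_0 + 10·m_1 + 3·m_2 = 6(Δ_1 - Δ_0) = 47
Clamped end conditions give two more equations: 2h_0·m_0 + h_0·m_1 = 6(Δ_0 - g'(0)) = -39 and h_1·m_1 + 2h_1·m_2 = 6(g'(5) - Δ_1) = -41.
Hence m_0 = -311/20, m_1 = 58/5, m_2 = -379/30.
On [2, 5], g(t) = -4 - 19/20·(t - 2) + 29/5·(t - 2)² - 727/540·(t - 2)³.
With (t - 2) = 3/2: g(7/2) = 493/160.

3.0813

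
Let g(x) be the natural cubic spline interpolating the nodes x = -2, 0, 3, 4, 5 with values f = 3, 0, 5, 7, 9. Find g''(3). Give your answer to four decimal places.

-0.5401

Let σ_i = g''(x_i). Step sizes h_i = 2, 3, 1, 1; slopes of the chords Δ_i = (y_(i+1) - y_i)/h_i = -3/2, 5/3, 2, 2.
  2·σ_0 + 10·σ_1 + 3·σ_2 = 6(Δ_1 - Δ_0) = 19
  3·σ_1 + 8·σ_2 + 1·σ_3 = 6(Δ_2 - Δ_1) = 2
  1·σ_2 + 4·σ_3 + 1·σ_4 = 6(Δ_3 - Δ_2) = 0
Natural end conditions: σ_0 = σ_4 = 0.
Forward elimination and back-substitution give σ_0 = 0, σ_1 = 565/274, σ_2 = -74/137, σ_3 = 37/274, σ_4 = 0.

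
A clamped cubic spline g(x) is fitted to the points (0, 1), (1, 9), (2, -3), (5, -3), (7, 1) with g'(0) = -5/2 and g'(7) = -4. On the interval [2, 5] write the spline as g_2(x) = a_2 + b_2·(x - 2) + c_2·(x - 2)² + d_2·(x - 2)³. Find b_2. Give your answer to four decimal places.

-14.7340

Put M_i = g'' at the i-th knot. Here h = (1, 1, 3, 2) and Δ = (8, -12, 0, 2), so the interior equations h_(i-1)·M_(i-1) + 2(h_(i-1)+h_i)·M_i + h_i·M_(i+1) = 6(Δ_i − Δ_(i-1)) read
  1·M_0 + 4·M_1 + 1·M_2 = 6(Δ_1 - Δ_0) = -120
  1·M_1 + 8·M_2 + 3·M_3 = 6(Δ_2 - Δ_1) = 72
  3·M_2 + 10·M_3 + 2·M_4 = 6(Δ_3 - Δ_2) = 12
Clamped end conditions give two more equations: 2h_0·M_0 + h_0·M_1 = 6(Δ_0 - g'(0)) = 63 and h_3·M_3 + 2h_3·M_4 = 6(g'(7) - Δ_3) = -36.
Solving: M_0 = 2603/47, M_1 = -2245/47, M_2 = 737/47, M_3 = -89/47, M_4 = -757/94.
On [2, 5], with g_2(x) = a_2 + b_2·(x - 2) + c_2·(x - 2)² + d_2·(x - 2)³: c_2 = M_2/2 = 737/94, d_2 = (M_3 - M_2)/(6h_2) = -413/423, b_2 = Δ_2 - h_2(2M_2 + M_3)/6 = -1385/94.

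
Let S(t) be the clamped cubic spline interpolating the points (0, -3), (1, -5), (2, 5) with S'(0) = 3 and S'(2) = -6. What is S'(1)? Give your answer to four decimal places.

With M_i denoting the second derivative at x_i, h_i = 1, 1, and Δ_i = (y_(i+1) − y_i)/h_i = -2, 10:
  1·M_0 + 4·M_1 + 1·M_2 = 6(Δ_1 - Δ_0) = 72
Clamped end conditions give two more equations: 2h_0·M_0 + h_0·M_1 = 6(Δ_0 - S'(0)) = -30 and h_1·M_1 + 2h_1·M_2 = 6(S'(2) - Δ_1) = -96.
Solving: M_0 = -75/2, M_1 = 45, M_2 = -141/2.
On [1, 2], S'(t) = b_1 + 2c_1·(t - 1) + 3d_1·(t - 1)² with b_1 = Δ_1 - h_1(2M_1 + M_2)/6 = 27/4, c_1 = M_1/2 = 45/2, d_1 = (M_2 - M_1)/(6h_1) = -77/4. So S'(1) = 27/4.

6.7500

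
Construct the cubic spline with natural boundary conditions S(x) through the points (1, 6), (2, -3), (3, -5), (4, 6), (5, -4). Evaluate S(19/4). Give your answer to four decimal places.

0.0067

With M_i denoting the second derivative at x_i, h_i = 1, 1, 1, 1, and Δ_i = (y_(i+1) − y_i)/h_i = -9, -2, 11, -10:
  1·M_0 + 4·M_1 + 1·M_2 = 6(Δ_1 - Δ_0) = 42
  1·M_1 + 4·M_2 + 1·M_3 = 6(Δ_2 - Δ_1) = 78
  1·M_2 + 4·M_3 + 1·M_4 = 6(Δ_3 - Δ_2) = -126
Natural end conditions: M_0 = M_4 = 0.
Solving the tridiagonal system: M_0 = 0, M_1 = 24/7, M_2 = 198/7, M_3 = -270/7, M_4 = 0.
On [4, 5], S(x) = 6 + 20/7·(x - 4) - 135/7·(x - 4)² + 45/7·(x - 4)³.
With (x - 4) = 3/4: S(19/4) = 3/448.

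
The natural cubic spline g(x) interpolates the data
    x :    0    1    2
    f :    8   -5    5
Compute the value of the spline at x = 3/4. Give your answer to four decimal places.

With M_i denoting the second derivative at x_i, h_i = 1, 1, and Δ_i = (y_(i+1) − y_i)/h_i = -13, 10:
  1·M_0 + 4·M_1 + 1·M_2 = 6(Δ_1 - Δ_0) = 138
Natural end conditions: M_0 = M_2 = 0.
Solving: M_0 = 0, M_1 = 69/2, M_2 = 0.
On [0, 1], g(x) = 8 - 75/4·x + 0·x² + 23/4·x³.
With x = 3/4: g(3/4) = -931/256.

-3.6367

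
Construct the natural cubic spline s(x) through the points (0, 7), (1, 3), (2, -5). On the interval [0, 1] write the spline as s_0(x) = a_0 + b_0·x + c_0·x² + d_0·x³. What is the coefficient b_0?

With σ_i denoting the second derivative at x_i, h_i = 1, 1, and Δ_i = (y_(i+1) − y_i)/h_i = -4, -8:
  1·σ_0 + 4·σ_1 + 1·σ_2 = 6(Δ_1 - Δ_0) = -24
Natural end conditions: σ_0 = σ_2 = 0.
Solving the tridiagonal system: σ_0 = 0, σ_1 = -6, σ_2 = 0.
On [0, 1], with s_0(x) = a_0 + b_0·x + c_0·x² + d_0·x³: c_0 = σ_0/2 = 0, d_0 = (σ_1 - σ_0)/(6h_0) = -1, b_0 = Δ_0 - h_0(2σ_0 + σ_1)/6 = -3.

-3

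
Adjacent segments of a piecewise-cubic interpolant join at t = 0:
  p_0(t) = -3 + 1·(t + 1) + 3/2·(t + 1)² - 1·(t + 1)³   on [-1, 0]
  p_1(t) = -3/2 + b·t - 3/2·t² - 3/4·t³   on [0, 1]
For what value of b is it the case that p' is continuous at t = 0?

p_0'(t) = 1 + 3·(t + 1) - 3·(t + 1)², so p_0'(0) = 1. On the right, p_1'(0) = b, so b = 1.

1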